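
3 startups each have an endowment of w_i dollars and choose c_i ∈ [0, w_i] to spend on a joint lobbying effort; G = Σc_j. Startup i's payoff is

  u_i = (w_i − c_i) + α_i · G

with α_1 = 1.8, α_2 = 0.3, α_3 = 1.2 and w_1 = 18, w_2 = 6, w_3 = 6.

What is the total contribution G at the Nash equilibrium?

∂u_i/∂c_i = α_i − 1, so startup i contributes w_i if α_i > 1, else 0.
α_i > 1 for i ∈ {1, 3}; NE contributions (18, 0, 6), G = 24.

24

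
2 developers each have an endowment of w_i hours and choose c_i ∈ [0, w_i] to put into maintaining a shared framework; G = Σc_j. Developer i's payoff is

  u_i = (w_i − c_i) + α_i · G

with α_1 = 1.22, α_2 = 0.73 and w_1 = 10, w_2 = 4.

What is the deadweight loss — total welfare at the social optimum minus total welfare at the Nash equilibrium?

3.8

∂u_i/∂c_i = α_i − 1, so developer i contributes w_i if α_i > 1, else 0.
α_i > 1 for i ∈ {1}; NE contributions (10, 0), G = 10.
W^NE = Σw_i − G^NE + (Σα_i)·G^NE = 14 + 0.95·10 = 23.5.
Planner: ∂(Σu_j)/∂c_i = Σα_j − 1 = 0.95 > 0, so everyone contributes w_i; G^SO = 14, W^SO = 14 + 0.95·14 = 27.3.
Deadweight loss = 3.8.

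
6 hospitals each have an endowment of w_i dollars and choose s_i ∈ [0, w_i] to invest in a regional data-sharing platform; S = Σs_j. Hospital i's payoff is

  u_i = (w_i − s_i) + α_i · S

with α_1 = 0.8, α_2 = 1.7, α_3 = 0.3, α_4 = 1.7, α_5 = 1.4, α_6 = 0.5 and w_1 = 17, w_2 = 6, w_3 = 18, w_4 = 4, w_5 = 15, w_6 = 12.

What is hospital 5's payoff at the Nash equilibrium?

∂u_i/∂s_i = α_i − 1, so hospital i contributes w_i if α_i > 1, else 0.
α_i > 1 for i ∈ {2, 4, 5}; NE contributions (0, 6, 0, 4, 15, 0), S = 25.
u_5 = (15 − 15) + 1.4·25 = 35.

35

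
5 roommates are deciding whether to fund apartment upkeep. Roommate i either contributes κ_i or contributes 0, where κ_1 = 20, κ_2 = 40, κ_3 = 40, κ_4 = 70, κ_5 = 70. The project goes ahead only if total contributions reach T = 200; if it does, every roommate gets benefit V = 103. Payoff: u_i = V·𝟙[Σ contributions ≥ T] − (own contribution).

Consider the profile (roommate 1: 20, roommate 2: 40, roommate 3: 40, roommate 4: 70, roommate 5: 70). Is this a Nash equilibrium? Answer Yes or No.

Total = 240 ≥ 200: provided.
Roommate 1 (pledges 20, payoff 83): dropping to 0 → total 220, payoff 103. Profitable deviation.

No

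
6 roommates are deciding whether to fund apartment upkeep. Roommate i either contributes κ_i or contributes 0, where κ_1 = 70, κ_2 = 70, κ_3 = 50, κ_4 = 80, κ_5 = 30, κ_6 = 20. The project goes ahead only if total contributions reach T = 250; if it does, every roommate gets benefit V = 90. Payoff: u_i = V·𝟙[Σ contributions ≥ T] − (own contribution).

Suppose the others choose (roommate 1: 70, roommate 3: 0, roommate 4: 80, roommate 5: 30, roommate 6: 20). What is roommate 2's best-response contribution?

Others' total = 200. Contributing 70 brings total to 270 ≥ 250: gain V − κ_2 = 20.
Best response: 70.

70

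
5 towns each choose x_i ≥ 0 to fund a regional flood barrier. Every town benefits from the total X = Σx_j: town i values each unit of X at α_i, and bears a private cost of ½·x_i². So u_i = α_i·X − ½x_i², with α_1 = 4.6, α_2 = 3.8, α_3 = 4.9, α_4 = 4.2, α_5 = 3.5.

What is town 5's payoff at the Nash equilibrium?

67.375

Town i's FOC: ∂u_i/∂x_i = α_i − x_i = 0, so x_i* = α_i.
NE contributions = (4.6, 3.8, 4.9, 4.2, 3.5); X = 21.
u_5 = α_5·X − ½·(x_5)² = 3.5·21 − ½·3.5² = 67.375.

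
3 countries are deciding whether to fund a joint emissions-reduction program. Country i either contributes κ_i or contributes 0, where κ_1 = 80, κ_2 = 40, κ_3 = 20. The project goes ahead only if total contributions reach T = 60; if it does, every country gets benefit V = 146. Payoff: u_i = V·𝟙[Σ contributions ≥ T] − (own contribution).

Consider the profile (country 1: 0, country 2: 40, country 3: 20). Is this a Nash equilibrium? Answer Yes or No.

Total = 60 ≥ 60: provided.
Country 1 (pledges 0, payoff 146): pledging 80 → total 140, payoff 66. No gain.
Country 2 (pledges 40, payoff 106): dropping to 0 → total 20, payoff 0. No gain.
Country 3 (pledges 20, payoff 126): dropping to 0 → total 40, payoff 0. No gain.

Yes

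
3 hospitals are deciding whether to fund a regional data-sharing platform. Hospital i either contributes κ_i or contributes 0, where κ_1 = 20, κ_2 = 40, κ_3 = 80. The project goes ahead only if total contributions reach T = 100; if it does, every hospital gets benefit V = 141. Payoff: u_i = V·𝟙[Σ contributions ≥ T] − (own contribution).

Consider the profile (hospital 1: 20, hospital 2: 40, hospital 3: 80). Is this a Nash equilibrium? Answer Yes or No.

Total = 140 ≥ 100: provided.
Hospital 1 (pledges 20, payoff 121): dropping to 0 → total 120, payoff 141. Profitable deviation.

No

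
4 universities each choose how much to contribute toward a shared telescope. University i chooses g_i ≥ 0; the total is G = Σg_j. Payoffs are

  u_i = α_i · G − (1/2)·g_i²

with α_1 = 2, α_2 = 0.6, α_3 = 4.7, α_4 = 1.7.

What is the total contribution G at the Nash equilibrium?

9

University i's FOC: ∂u_i/∂g_i = α_i − g_i = 0, so g_i* = α_i.
NE contributions = (2, 0.6, 4.7, 1.7); G = 9.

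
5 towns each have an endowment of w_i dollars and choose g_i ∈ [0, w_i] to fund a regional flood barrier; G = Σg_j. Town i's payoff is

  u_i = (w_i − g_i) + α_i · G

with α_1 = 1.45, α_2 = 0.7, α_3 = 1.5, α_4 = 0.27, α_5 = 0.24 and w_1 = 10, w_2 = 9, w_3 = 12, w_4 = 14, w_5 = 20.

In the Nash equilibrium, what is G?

22

∂u_i/∂g_i = α_i − 1, so town i contributes w_i if α_i > 1, else 0.
α_i > 1 for i ∈ {1, 3}; NE contributions (10, 0, 12, 0, 0), G = 22.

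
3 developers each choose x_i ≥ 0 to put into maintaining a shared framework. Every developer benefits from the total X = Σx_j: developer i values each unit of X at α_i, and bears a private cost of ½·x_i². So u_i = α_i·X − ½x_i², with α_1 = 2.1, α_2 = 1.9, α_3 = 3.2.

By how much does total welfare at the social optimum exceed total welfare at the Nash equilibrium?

35.05

Developer i's FOC: ∂u_i/∂x_i = α_i − x_i = 0, so x_i* = α_i.
NE contributions = (2.1, 1.9, 3.2); X = 7.2.
W^NE = (Σα)·X − ½Σα_i² = 7.2² − ½·18.26 = 42.71.
Planner sets x_i = Σα_j = 7.2 for every i, so X^SO = 3·7.2 = 21.6.
W^SO = (Σα)·X^SO − ½·3·(Σα)² = (3/2)·7.2² = 77.76.
Deadweight loss = W^SO − W^NE = 35.05.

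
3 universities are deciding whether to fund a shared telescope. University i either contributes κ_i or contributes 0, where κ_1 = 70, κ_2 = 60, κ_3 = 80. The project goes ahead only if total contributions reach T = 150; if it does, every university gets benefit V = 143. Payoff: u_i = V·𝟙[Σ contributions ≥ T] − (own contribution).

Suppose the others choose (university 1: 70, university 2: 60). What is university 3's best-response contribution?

Others' total = 130. Contributing 80 brings total to 210 ≥ 150: gain V − κ_3 = 63.
Best response: 80.

80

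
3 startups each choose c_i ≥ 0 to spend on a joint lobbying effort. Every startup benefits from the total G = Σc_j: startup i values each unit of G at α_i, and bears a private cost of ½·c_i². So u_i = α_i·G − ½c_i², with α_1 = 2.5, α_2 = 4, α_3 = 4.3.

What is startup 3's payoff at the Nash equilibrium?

37.195

Startup i's FOC: ∂u_i/∂c_i = α_i − c_i = 0, so c_i* = α_i.
NE contributions = (2.5, 4, 4.3); G = 10.8.
u_3 = α_3·G − ½·(c_3)² = 4.3·10.8 − ½·4.3² = 37.195.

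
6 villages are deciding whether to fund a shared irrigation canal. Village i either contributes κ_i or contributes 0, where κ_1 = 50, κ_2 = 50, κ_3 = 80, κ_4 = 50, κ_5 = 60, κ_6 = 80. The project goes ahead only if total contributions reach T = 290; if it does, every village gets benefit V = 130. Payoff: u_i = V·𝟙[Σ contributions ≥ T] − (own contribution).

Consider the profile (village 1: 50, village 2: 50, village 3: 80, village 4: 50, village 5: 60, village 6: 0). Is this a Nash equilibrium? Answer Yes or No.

Total = 290 ≥ 290: provided.
Village 1 (pledges 50, payoff 80): dropping to 0 → total 240, payoff 0. No gain.
Village 2 (pledges 50, payoff 80): dropping to 0 → total 240, payoff 0. No gain.
Village 3 (pledges 80, payoff 50): dropping to 0 → total 210, payoff 0. No gain.
Village 4 (pledges 50, payoff 80): dropping to 0 → total 240, payoff 0. No gain.
Village 5 (pledges 60, payoff 70): dropping to 0 → total 230, payoff 0. No gain.
Village 6 (pledges 0, payoff 130): pledging 80 → total 370, payoff 50. No gain.

Yes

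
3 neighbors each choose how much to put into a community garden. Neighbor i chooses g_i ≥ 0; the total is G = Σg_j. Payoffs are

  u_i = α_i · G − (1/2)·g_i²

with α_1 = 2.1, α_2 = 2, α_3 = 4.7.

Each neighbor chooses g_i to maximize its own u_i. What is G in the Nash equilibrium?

Neighbor i's FOC: ∂u_i/∂g_i = α_i − g_i = 0, so g_i* = α_i.
NE contributions = (2.1, 2, 4.7); G = 8.8.

8.8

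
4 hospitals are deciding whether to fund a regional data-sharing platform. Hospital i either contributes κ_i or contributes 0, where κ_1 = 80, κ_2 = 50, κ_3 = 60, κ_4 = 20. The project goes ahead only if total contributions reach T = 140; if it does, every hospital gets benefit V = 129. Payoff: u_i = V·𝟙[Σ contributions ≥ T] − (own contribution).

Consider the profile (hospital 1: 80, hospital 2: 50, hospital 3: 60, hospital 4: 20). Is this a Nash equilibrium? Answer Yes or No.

Total = 210 ≥ 140: provided.
Hospital 1 (pledges 80, payoff 49): dropping to 0 → total 130, payoff 0. No gain.
Hospital 2 (pledges 50, payoff 79): dropping to 0 → total 160, payoff 129. Profitable deviation.

No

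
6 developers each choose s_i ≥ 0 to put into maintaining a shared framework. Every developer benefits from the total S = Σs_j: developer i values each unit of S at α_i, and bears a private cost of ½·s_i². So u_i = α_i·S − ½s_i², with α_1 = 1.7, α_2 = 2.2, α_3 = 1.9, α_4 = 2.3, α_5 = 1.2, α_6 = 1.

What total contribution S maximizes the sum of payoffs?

Planner FOC: ∂(Σu_j)/∂s_i = (Σα_j) − s_i = 0, so s_i^SO = Σα_j = 10.3 for every i; S^SO = 61.8.

61.8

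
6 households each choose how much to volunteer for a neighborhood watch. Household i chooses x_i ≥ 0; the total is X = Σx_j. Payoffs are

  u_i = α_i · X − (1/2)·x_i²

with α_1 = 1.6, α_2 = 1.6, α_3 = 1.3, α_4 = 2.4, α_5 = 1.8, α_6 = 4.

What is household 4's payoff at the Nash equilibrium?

Household i's FOC: ∂u_i/∂x_i = α_i − x_i = 0, so x_i* = α_i.
NE contributions = (1.6, 1.6, 1.3, 2.4, 1.8, 4); X = 12.7.
u_4 = α_4·X − ½·(x_4)² = 2.4·12.7 − ½·2.4² = 27.6.

27.6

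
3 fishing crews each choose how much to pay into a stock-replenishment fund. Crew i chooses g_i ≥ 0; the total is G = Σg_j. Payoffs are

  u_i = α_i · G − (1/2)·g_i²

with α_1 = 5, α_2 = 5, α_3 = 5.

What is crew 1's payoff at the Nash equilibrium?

Crew i's FOC: ∂u_i/∂g_i = α_i − g_i = 0, so g_i* = α_i.
NE contributions = (5, 5, 5); G = 15.
u_1 = α_1·G − ½·(g_1)² = 5·15 − ½·5² = 62.5.

62.5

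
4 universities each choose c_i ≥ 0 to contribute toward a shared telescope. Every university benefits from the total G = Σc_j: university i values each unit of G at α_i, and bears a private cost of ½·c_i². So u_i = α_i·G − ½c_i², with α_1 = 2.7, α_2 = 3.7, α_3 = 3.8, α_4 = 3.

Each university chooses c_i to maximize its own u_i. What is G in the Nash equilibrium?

13.2

University i's FOC: ∂u_i/∂c_i = α_i − c_i = 0, so c_i* = α_i.
NE contributions = (2.7, 3.7, 3.8, 3); G = 13.2.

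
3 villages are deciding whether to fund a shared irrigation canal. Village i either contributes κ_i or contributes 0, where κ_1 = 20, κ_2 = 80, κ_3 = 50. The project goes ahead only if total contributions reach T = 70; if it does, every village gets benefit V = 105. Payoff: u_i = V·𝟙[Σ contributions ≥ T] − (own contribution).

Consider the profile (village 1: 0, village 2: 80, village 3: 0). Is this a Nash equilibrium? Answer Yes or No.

Total = 80 ≥ 70: provided.
Village 1 (pledges 0, payoff 105): pledging 20 → total 100, payoff 85. No gain.
Village 2 (pledges 80, payoff 25): dropping to 0 → total 0, payoff 0. No gain.
Village 3 (pledges 0, payoff 105): pledging 50 → total 130, payoff 55. No gain.

Yes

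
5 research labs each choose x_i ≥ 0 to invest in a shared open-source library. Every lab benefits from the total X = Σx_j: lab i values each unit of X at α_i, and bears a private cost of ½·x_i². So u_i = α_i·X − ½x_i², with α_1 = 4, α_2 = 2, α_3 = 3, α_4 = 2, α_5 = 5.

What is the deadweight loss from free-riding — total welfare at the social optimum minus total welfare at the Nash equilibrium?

413

Lab i's FOC: ∂u_i/∂x_i = α_i − x_i = 0, so x_i* = α_i.
NE contributions = (4, 2, 3, 2, 5); X = 16.
W^NE = (Σα)·X − ½Σα_i² = 16² − ½·58 = 227.
Planner sets x_i = Σα_j = 16 for every i, so X^SO = 5·16 = 80.
W^SO = (Σα)·X^SO − ½·5·(Σα)² = (5/2)·16² = 640.
Deadweight loss = W^SO − W^NE = 413.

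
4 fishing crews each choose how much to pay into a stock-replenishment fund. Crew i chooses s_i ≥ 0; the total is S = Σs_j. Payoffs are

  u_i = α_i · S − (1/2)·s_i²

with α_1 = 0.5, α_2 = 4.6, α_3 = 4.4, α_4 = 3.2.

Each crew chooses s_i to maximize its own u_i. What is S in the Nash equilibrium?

Crew i's FOC: ∂u_i/∂s_i = α_i − s_i = 0, so s_i* = α_i.
NE contributions = (0.5, 4.6, 4.4, 3.2); S = 12.7.

12.7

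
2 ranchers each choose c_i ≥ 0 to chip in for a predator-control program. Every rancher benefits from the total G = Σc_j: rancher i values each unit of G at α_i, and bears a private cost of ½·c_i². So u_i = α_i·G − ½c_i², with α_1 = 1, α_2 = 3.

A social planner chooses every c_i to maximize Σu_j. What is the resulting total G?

8

Planner FOC: ∂(Σu_j)/∂c_i = (Σα_j) − c_i = 0, so c_i^SO = Σα_j = 4 for every i; G^SO = 8.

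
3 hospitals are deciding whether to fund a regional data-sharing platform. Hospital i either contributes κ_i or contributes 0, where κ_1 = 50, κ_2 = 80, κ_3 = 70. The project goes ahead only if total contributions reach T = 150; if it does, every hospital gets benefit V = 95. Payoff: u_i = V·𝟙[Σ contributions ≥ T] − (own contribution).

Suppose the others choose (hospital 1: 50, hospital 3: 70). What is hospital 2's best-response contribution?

80

Others' total = 120. Contributing 80 brings total to 200 ≥ 150: gain V − κ_2 = 15.
Best response: 80.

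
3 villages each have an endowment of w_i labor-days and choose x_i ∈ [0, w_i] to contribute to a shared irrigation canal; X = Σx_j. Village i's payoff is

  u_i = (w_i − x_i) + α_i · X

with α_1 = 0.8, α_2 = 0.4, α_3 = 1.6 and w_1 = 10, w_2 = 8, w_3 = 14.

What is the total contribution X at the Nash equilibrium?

∂u_i/∂x_i = α_i − 1, so village i contributes w_i if α_i > 1, else 0.
α_i > 1 for i ∈ {3}; NE contributions (0, 0, 14), X = 14.

14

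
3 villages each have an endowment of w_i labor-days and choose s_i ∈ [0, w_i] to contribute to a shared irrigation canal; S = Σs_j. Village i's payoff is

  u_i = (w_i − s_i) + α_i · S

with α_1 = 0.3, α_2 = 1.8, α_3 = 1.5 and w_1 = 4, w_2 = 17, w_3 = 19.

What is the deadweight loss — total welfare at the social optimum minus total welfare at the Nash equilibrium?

10.4

∂u_i/∂s_i = α_i − 1, so village i contributes w_i if α_i > 1, else 0.
α_i > 1 for i ∈ {2, 3}; NE contributions (0, 17, 19), S = 36.
W^NE = Σw_i − S^NE + (Σα_i)·S^NE = 40 + 2.6·36 = 133.6.
Planner: ∂(Σu_j)/∂s_i = Σα_j − 1 = 2.6 > 0, so everyone contributes w_i; S^SO = 40, W^SO = 40 + 2.6·40 = 144.
Deadweight loss = 10.4.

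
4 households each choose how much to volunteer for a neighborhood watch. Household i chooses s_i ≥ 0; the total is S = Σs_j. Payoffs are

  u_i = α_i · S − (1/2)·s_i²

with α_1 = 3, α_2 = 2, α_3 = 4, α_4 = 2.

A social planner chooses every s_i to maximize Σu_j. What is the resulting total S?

44

Planner FOC: ∂(Σu_j)/∂s_i = (Σα_j) − s_i = 0, so s_i^SO = Σα_j = 11 for every i; S^SO = 44.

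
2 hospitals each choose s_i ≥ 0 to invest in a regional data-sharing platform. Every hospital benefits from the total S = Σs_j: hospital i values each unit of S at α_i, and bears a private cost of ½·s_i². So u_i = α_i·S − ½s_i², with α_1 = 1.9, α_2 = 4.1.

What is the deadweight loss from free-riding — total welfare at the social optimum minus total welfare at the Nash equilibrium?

10.21

Hospital i's FOC: ∂u_i/∂s_i = α_i − s_i = 0, so s_i* = α_i.
NE contributions = (1.9, 4.1); S = 6.
W^NE = (Σα)·S − ½Σα_i² = 6² − ½·20.42 = 25.79.
Planner sets s_i = Σα_j = 6 for every i, so S^SO = 2·6 = 12.
W^SO = (Σα)·S^SO − ½·2·(Σα)² = (2/2)·6² = 36.
Deadweight loss = W^SO − W^NE = 10.21.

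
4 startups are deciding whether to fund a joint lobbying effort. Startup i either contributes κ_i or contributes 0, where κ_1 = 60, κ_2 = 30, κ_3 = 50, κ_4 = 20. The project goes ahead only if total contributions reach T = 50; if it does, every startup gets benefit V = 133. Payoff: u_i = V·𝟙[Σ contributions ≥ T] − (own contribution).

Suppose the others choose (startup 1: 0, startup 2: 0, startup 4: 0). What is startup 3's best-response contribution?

Others' total = 0. Contributing 50 brings total to 50 ≥ 50: gain V − κ_3 = 83.
Best response: 50.

50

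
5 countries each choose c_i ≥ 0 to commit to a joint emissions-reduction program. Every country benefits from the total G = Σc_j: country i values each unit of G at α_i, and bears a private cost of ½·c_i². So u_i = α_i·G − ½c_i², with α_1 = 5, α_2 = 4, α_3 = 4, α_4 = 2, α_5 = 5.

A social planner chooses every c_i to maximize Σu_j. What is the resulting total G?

Planner FOC: ∂(Σu_j)/∂c_i = (Σα_j) − c_i = 0, so c_i^SO = Σα_j = 20 for every i; G^SO = 100.

100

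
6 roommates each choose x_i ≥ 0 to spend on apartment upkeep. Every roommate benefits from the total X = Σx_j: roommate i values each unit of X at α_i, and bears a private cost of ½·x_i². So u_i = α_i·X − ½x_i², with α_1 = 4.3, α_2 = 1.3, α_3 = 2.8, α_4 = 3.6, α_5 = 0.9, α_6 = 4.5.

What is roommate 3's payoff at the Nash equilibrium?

Roommate i's FOC: ∂u_i/∂x_i = α_i − x_i = 0, so x_i* = α_i.
NE contributions = (4.3, 1.3, 2.8, 3.6, 0.9, 4.5); X = 17.4.
u_3 = α_3·X − ½·(x_3)² = 2.8·17.4 − ½·2.8² = 44.8.

44.8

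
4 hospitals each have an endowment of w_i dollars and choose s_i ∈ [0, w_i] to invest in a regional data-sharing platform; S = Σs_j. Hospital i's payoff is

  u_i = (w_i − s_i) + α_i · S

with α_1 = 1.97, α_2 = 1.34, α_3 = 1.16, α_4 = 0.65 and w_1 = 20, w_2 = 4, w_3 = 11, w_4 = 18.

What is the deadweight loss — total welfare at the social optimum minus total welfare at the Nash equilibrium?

74.16

∂u_i/∂s_i = α_i − 1, so hospital i contributes w_i if α_i > 1, else 0.
α_i > 1 for i ∈ {1, 2, 3}; NE contributions (20, 4, 11, 0), S = 35.
W^NE = Σw_i − S^NE + (Σα_i)·S^NE = 53 + 4.12·35 = 197.2.
Planner: ∂(Σu_j)/∂s_i = Σα_j − 1 = 4.12 > 0, so everyone contributes w_i; S^SO = 53, W^SO = 53 + 4.12·53 = 271.36.
Deadweight loss = 74.16.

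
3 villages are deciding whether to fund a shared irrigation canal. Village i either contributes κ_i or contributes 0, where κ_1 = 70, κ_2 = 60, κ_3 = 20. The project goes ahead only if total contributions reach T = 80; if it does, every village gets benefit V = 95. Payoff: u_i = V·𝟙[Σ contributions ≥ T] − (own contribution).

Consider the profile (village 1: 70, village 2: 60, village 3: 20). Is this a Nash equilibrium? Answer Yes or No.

No

Total = 150 ≥ 80: provided.
Village 1 (pledges 70, payoff 25): dropping to 0 → total 80, payoff 95. Profitable deviation.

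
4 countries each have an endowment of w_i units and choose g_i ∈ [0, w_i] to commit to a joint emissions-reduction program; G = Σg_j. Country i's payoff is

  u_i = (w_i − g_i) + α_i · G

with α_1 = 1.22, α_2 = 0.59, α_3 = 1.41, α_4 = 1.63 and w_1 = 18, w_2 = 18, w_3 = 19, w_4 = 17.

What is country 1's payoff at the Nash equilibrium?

∂u_i/∂g_i = α_i − 1, so country i contributes w_i if α_i > 1, else 0.
α_i > 1 for i ∈ {1, 3, 4}; NE contributions (18, 0, 19, 17), G = 54.
u_1 = (18 − 18) + 1.22·54 = 65.88.

65.88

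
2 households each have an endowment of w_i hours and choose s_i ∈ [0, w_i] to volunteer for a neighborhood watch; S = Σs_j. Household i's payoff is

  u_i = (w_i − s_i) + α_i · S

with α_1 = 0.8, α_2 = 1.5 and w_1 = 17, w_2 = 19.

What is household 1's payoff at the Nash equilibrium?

32.2

∂u_i/∂s_i = α_i − 1, so household i contributes w_i if α_i > 1, else 0.
α_i > 1 for i ∈ {2}; NE contributions (0, 19), S = 19.
u_1 = (17 − 0) + 0.8·19 = 32.2.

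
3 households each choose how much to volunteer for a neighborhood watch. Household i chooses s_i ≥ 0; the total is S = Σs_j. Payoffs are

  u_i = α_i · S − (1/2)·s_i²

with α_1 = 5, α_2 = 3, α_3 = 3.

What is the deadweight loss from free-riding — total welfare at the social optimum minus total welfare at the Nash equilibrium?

Household i's FOC: ∂u_i/∂s_i = α_i − s_i = 0, so s_i* = α_i.
NE contributions = (5, 3, 3); S = 11.
W^NE = (Σα)·S − ½Σα_i² = 11² − ½·43 = 99.5.
Planner sets s_i = Σα_j = 11 for every i, so S^SO = 3·11 = 33.
W^SO = (Σα)·S^SO − ½·3·(Σα)² = (3/2)·11² = 181.5.
Deadweight loss = W^SO − W^NE = 82.

82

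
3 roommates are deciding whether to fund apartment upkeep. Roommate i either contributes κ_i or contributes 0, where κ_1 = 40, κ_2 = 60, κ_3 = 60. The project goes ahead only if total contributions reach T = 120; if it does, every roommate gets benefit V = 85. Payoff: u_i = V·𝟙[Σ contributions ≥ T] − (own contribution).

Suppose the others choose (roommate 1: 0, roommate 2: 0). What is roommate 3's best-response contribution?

Others' total = 0. Even contributing 60 gives 60 < 120: no benefit either way.
Best response: 0.

0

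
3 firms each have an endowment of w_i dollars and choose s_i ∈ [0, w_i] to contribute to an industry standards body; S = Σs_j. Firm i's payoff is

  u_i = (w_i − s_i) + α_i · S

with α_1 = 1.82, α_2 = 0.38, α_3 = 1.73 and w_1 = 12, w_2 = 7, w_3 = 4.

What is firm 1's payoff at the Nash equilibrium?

∂u_i/∂s_i = α_i − 1, so firm i contributes w_i if α_i > 1, else 0.
α_i > 1 for i ∈ {1, 3}; NE contributions (12, 0, 4), S = 16.
u_1 = (12 − 12) + 1.82·16 = 29.12.

29.12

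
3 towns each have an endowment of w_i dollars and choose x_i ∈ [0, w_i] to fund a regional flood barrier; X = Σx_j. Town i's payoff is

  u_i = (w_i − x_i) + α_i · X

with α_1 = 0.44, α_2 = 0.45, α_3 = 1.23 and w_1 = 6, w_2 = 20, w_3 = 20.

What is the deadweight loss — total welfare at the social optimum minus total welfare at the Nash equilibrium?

29.12

∂u_i/∂x_i = α_i − 1, so town i contributes w_i if α_i > 1, else 0.
α_i > 1 for i ∈ {3}; NE contributions (0, 0, 20), X = 20.
W^NE = Σw_i − X^NE + (Σα_i)·X^NE = 46 + 1.12·20 = 68.4.
Planner: ∂(Σu_j)/∂x_i = Σα_j − 1 = 1.12 > 0, so everyone contributes w_i; X^SO = 46, W^SO = 46 + 1.12·46 = 97.52.
Deadweight loss = 29.12.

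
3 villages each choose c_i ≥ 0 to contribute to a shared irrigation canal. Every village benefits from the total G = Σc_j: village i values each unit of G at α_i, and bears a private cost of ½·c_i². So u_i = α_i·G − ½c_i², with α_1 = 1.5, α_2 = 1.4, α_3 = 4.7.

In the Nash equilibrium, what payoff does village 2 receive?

9.66

Village i's FOC: ∂u_i/∂c_i = α_i − c_i = 0, so c_i* = α_i.
NE contributions = (1.5, 1.4, 4.7); G = 7.6.
u_2 = α_2·G − ½·(c_2)² = 1.4·7.6 − ½·1.4² = 9.66.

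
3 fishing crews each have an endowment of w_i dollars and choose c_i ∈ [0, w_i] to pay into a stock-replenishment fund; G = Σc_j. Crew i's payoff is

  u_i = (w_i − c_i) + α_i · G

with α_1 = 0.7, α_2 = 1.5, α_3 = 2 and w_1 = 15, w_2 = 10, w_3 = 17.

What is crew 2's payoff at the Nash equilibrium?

∂u_i/∂c_i = α_i − 1, so crew i contributes w_i if α_i > 1, else 0.
α_i > 1 for i ∈ {2, 3}; NE contributions (0, 10, 17), G = 27.
u_2 = (10 − 10) + 1.5·27 = 40.5.

40.5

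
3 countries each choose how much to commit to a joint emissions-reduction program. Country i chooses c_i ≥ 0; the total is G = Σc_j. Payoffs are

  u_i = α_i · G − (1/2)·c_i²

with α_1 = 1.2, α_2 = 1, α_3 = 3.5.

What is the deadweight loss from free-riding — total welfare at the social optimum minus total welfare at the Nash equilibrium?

23.59

Country i's FOC: ∂u_i/∂c_i = α_i − c_i = 0, so c_i* = α_i.
NE contributions = (1.2, 1, 3.5); G = 5.7.
W^NE = (Σα)·G − ½Σα_i² = 5.7² − ½·14.69 = 25.145.
Planner sets c_i = Σα_j = 5.7 for every i, so G^SO = 3·5.7 = 17.1.
W^SO = (Σα)·G^SO − ½·3·(Σα)² = (3/2)·5.7² = 48.735.
Deadweight loss = W^SO − W^NE = 23.59.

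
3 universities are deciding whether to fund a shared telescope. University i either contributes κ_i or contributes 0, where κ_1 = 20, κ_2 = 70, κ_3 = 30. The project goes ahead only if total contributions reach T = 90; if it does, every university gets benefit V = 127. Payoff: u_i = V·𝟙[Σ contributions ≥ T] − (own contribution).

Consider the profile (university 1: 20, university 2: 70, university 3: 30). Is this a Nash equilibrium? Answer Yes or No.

Total = 120 ≥ 90: provided.
University 1 (pledges 20, payoff 107): dropping to 0 → total 100, payoff 127. Profitable deviation.

No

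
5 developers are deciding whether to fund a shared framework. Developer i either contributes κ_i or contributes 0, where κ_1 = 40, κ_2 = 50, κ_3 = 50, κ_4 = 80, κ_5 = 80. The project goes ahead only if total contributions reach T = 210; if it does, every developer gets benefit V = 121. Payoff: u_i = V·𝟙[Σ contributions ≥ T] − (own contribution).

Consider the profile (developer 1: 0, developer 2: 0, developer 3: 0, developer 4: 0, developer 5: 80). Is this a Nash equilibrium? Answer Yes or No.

Total = 80 < 210: not provided.
Developer 1 (pledges 0, payoff 0): pledging 40 → total 120, payoff -40. No gain.
Developer 2 (pledges 0, payoff 0): pledging 50 → total 130, payoff -50. No gain.
Developer 3 (pledges 0, payoff 0): pledging 50 → total 130, payoff -50. No gain.
Developer 4 (pledges 0, payoff 0): pledging 80 → total 160, payoff -80. No gain.
Developer 5 (pledges 80, payoff -80): dropping to 0 → total 0, payoff 0. Profitable deviation.

No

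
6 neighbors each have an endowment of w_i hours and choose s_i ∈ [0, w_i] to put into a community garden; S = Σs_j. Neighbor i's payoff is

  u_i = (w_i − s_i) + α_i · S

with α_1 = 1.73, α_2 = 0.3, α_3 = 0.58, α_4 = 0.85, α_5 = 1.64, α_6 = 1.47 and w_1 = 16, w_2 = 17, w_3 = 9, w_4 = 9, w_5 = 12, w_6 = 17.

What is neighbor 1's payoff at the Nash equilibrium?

77.85

∂u_i/∂s_i = α_i − 1, so neighbor i contributes w_i if α_i > 1, else 0.
α_i > 1 for i ∈ {1, 5, 6}; NE contributions (16, 0, 0, 0, 12, 17), S = 45.
u_1 = (16 − 16) + 1.73·45 = 77.85.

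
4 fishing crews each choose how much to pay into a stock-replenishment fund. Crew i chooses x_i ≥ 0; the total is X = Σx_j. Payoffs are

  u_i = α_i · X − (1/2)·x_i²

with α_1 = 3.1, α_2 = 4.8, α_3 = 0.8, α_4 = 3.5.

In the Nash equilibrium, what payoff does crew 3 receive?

9.44

Crew i's FOC: ∂u_i/∂x_i = α_i − x_i = 0, so x_i* = α_i.
NE contributions = (3.1, 4.8, 0.8, 3.5); X = 12.2.
u_3 = α_3·X − ½·(x_3)² = 0.8·12.2 − ½·0.8² = 9.44.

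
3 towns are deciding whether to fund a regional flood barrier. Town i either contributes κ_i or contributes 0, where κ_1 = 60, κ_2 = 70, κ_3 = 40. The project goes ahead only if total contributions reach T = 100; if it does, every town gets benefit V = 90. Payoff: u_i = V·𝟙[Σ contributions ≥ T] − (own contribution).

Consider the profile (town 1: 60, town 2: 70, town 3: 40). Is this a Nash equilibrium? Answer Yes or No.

Total = 170 ≥ 100: provided.
Town 1 (pledges 60, payoff 30): dropping to 0 → total 110, payoff 90. Profitable deviation.

No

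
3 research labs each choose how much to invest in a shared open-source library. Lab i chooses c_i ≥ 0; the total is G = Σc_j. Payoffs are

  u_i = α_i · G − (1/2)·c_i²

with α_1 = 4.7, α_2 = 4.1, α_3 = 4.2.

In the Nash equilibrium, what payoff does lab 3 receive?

Lab i's FOC: ∂u_i/∂c_i = α_i − c_i = 0, so c_i* = α_i.
NE contributions = (4.7, 4.1, 4.2); G = 13.
u_3 = α_3·G − ½·(c_3)² = 4.2·13 − ½·4.2² = 45.78.

45.78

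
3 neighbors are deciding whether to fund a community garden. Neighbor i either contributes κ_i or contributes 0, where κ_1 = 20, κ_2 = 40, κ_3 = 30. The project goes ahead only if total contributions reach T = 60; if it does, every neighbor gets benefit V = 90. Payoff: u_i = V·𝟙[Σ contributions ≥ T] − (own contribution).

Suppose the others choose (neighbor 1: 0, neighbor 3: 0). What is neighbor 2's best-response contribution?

0

Others' total = 0. Even contributing 40 gives 40 < 60: no benefit either way.
Best response: 0.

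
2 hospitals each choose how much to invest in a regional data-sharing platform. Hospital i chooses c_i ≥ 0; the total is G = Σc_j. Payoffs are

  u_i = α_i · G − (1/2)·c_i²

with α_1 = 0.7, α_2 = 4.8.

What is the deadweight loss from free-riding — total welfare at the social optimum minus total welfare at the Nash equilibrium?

Hospital i's FOC: ∂u_i/∂c_i = α_i − c_i = 0, so c_i* = α_i.
NE contributions = (0.7, 4.8); G = 5.5.
W^NE = (Σα)·G − ½Σα_i² = 5.5² − ½·23.53 = 18.485.
Planner sets c_i = Σα_j = 5.5 for every i, so G^SO = 2·5.5 = 11.
W^SO = (Σα)·G^SO − ½·2·(Σα)² = (2/2)·5.5² = 30.25.
Deadweight loss = W^SO − W^NE = 11.765.

11.765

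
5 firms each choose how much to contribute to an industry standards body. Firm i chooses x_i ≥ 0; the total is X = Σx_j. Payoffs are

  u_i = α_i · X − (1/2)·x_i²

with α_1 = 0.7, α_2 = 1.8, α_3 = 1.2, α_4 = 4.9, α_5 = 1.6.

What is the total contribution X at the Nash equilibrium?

Firm i's FOC: ∂u_i/∂x_i = α_i − x_i = 0, so x_i* = α_i.
NE contributions = (0.7, 1.8, 1.2, 4.9, 1.6); X = 10.2.

10.2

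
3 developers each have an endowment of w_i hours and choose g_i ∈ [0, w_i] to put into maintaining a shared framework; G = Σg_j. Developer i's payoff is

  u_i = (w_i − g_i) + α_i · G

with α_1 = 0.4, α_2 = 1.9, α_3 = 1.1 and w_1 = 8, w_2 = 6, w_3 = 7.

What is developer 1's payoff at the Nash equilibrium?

13.2

∂u_i/∂g_i = α_i − 1, so developer i contributes w_i if α_i > 1, else 0.
α_i > 1 for i ∈ {2, 3}; NE contributions (0, 6, 7), G = 13.
u_1 = (8 − 0) + 0.4·13 = 13.2.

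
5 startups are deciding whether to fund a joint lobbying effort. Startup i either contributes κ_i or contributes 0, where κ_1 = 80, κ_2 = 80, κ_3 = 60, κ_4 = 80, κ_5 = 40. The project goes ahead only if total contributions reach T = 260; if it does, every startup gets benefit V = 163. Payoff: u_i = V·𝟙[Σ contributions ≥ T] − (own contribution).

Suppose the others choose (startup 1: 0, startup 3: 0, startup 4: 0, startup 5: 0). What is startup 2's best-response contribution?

0

Others' total = 0. Even contributing 80 gives 80 < 260: no benefit either way.
Best response: 0.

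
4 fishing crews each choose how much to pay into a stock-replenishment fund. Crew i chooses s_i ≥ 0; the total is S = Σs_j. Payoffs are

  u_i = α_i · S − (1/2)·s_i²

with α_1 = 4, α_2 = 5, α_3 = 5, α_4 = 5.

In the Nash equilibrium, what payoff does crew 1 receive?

68

Crew i's FOC: ∂u_i/∂s_i = α_i − s_i = 0, so s_i* = α_i.
NE contributions = (4, 5, 5, 5); S = 19.
u_1 = α_1·S − ½·(s_1)² = 4·19 − ½·4² = 68.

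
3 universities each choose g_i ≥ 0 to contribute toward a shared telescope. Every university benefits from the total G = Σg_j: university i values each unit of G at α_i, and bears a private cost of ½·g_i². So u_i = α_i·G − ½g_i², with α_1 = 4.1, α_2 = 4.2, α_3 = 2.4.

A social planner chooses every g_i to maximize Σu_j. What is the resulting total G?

Planner FOC: ∂(Σu_j)/∂g_i = (Σα_j) − g_i = 0, so g_i^SO = Σα_j = 10.7 for every i; G^SO = 32.1.

32.1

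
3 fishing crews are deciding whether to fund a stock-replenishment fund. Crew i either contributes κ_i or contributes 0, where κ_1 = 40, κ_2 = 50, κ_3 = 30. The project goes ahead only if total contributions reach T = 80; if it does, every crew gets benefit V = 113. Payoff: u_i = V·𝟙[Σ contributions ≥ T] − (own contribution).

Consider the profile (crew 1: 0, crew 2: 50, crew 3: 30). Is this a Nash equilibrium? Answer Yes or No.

Yes

Total = 80 ≥ 80: provided.
Crew 1 (pledges 0, payoff 113): pledging 40 → total 120, payoff 73. No gain.
Crew 2 (pledges 50, payoff 63): dropping to 0 → total 30, payoff 0. No gain.
Crew 3 (pledges 30, payoff 83): dropping to 0 → total 50, payoff 0. No gain.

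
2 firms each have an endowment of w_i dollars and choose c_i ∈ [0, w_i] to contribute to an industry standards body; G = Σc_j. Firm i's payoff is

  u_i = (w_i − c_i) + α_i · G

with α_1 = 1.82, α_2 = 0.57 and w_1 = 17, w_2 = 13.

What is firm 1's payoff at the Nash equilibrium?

∂u_i/∂c_i = α_i − 1, so firm i contributes w_i if α_i > 1, else 0.
α_i > 1 for i ∈ {1}; NE contributions (17, 0), G = 17.
u_1 = (17 − 17) + 1.82·17 = 30.94.

30.94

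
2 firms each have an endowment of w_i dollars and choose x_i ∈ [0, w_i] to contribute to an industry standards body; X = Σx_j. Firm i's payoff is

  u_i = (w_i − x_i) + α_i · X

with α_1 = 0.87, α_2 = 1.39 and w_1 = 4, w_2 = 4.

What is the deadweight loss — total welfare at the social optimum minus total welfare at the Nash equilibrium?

5.04

∂u_i/∂x_i = α_i − 1, so firm i contributes w_i if α_i > 1, else 0.
α_i > 1 for i ∈ {2}; NE contributions (0, 4), X = 4.
W^NE = Σw_i − X^NE + (Σα_i)·X^NE = 8 + 1.26·4 = 13.04.
Planner: ∂(Σu_j)/∂x_i = Σα_j − 1 = 1.26 > 0, so everyone contributes w_i; X^SO = 8, W^SO = 8 + 1.26·8 = 18.08.
Deadweight loss = 5.04.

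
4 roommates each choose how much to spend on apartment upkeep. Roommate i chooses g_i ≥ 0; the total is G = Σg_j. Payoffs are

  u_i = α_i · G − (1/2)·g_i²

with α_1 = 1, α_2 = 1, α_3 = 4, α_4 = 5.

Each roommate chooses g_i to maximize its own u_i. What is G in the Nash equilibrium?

Roommate i's FOC: ∂u_i/∂g_i = α_i − g_i = 0, so g_i* = α_i.
NE contributions = (1, 1, 4, 5); G = 11.

11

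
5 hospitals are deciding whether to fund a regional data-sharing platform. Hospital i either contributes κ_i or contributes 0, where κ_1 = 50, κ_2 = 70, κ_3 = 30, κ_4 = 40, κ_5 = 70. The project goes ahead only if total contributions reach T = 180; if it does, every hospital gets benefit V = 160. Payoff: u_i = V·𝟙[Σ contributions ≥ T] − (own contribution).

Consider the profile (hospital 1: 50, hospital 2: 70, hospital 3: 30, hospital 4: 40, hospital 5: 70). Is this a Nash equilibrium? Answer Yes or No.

No

Total = 260 ≥ 180: provided.
Hospital 1 (pledges 50, payoff 110): dropping to 0 → total 210, payoff 160. Profitable deviation.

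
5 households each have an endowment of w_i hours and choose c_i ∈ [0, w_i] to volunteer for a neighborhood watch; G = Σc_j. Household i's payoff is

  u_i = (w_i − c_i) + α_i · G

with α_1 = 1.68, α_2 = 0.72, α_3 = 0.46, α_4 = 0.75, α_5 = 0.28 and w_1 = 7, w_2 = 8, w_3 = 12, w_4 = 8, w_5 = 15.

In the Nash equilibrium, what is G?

7

∂u_i/∂c_i = α_i − 1, so household i contributes w_i if α_i > 1, else 0.
α_i > 1 for i ∈ {1}; NE contributions (7, 0, 0, 0, 0), G = 7.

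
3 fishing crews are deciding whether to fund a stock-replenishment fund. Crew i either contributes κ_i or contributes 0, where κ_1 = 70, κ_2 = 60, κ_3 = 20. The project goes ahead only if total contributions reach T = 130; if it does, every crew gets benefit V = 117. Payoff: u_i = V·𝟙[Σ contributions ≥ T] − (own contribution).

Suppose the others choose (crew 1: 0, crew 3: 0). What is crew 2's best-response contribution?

0

Others' total = 0. Even contributing 60 gives 60 < 130: no benefit either way.
Best response: 0.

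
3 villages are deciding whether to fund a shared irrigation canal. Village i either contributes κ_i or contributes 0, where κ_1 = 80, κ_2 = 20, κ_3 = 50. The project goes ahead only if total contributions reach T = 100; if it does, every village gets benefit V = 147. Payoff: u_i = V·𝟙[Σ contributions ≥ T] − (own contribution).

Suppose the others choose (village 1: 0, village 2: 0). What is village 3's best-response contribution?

0

Others' total = 0. Even contributing 50 gives 50 < 100: no benefit either way.
Best response: 0.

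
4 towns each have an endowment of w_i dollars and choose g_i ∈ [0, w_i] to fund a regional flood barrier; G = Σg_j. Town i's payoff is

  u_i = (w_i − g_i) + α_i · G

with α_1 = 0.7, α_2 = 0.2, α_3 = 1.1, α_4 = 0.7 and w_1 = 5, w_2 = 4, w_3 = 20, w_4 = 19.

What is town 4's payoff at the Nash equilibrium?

33

∂u_i/∂g_i = α_i − 1, so town i contributes w_i if α_i > 1, else 0.
α_i > 1 for i ∈ {3}; NE contributions (0, 0, 20, 0), G = 20.
u_4 = (19 − 0) + 0.7·20 = 33.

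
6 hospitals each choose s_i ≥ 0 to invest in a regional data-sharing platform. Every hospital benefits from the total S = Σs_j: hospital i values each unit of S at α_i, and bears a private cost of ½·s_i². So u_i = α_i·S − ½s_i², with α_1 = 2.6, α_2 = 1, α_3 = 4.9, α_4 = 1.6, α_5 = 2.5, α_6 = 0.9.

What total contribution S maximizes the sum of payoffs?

Planner FOC: ∂(Σu_j)/∂s_i = (Σα_j) − s_i = 0, so s_i^SO = Σα_j = 13.5 for every i; S^SO = 81.

81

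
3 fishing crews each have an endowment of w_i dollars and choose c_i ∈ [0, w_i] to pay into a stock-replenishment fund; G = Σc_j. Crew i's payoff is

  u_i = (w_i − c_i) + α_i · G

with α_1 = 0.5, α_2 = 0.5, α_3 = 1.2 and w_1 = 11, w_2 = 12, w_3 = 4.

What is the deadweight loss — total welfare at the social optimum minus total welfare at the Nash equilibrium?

∂u_i/∂c_i = α_i − 1, so crew i contributes w_i if α_i > 1, else 0.
α_i > 1 for i ∈ {3}; NE contributions (0, 0, 4), G = 4.
W^NE = Σw_i − G^NE + (Σα_i)·G^NE = 27 + 1.2·4 = 31.8.
Planner: ∂(Σu_j)/∂c_i = Σα_j − 1 = 1.2 > 0, so everyone contributes w_i; G^SO = 27, W^SO = 27 + 1.2·27 = 59.4.
Deadweight loss = 27.6.

27.6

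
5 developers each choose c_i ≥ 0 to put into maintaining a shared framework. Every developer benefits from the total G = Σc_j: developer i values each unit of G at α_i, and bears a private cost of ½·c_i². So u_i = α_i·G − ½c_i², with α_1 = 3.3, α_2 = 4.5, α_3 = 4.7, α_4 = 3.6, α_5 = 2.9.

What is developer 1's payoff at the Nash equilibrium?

Developer i's FOC: ∂u_i/∂c_i = α_i − c_i = 0, so c_i* = α_i.
NE contributions = (3.3, 4.5, 4.7, 3.6, 2.9); G = 19.
u_1 = α_1·G − ½·(c_1)² = 3.3·19 − ½·3.3² = 57.255.

57.255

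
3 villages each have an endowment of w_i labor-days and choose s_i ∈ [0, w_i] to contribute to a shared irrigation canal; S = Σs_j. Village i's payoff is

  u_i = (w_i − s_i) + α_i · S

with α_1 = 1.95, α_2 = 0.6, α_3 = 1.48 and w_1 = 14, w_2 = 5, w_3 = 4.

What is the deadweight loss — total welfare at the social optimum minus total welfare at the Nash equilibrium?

15.15

∂u_i/∂s_i = α_i − 1, so village i contributes w_i if α_i > 1, else 0.
α_i > 1 for i ∈ {1, 3}; NE contributions (14, 0, 4), S = 18.
W^NE = Σw_i − S^NE + (Σα_i)·S^NE = 23 + 3.03·18 = 77.54.
Planner: ∂(Σu_j)/∂s_i = Σα_j − 1 = 3.03 > 0, so everyone contributes w_i; S^SO = 23, W^SO = 23 + 3.03·23 = 92.69.
Deadweight loss = 15.15.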